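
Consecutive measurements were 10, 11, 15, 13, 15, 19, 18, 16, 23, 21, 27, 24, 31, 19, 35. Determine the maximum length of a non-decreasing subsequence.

Track the smallest tail for each achievable length (allowing ties):
10 → extends → [10]
11 → extends → [10, 11]
15 → extends → [10, 11, 15]
13 → replaces 15 → [10, 11, 13]
15 → extends → [10, 11, 13, 15]
19 → extends → [10, 11, 13, 15, 19]
18 → replaces 19 → [10, 11, 13, 15, 18]
16 → replaces 18 → [10, 11, 13, 15, 16]
23 → extends → [10, 11, 13, 15, 16, 23]
21 → replaces 23 → [10, 11, 13, 15, 16, 21]
27 → extends → [10, 11, 13, 15, 16, 21, 27]
24 → replaces 27 → [10, 11, 13, 15, 16, 21, 24]
31 → extends → [10, 11, 13, 15, 16, 21, 24, 31]
19 → replaces 21 → [10, 11, 13, 15, 16, 19, 24, 31]
35 → extends → [10, 11, 13, 15, 16, 19, 24, 31, 35]
Nine tails, so the longest non-decreasing subsequence has length 9 (e.g. 10, 11, 15, 15, 19, 23, 27, 31, 35).

9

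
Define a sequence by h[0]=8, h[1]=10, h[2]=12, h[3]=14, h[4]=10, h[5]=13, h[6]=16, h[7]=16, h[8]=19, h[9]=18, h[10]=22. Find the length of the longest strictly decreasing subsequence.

Negate each value so 'decreasing' becomes 'increasing', then run patience tails on the negated sequence:
-8 → extends → [-8]
-10 → replaces -8 → [-10]
-12 → replaces -10 → [-12]
-14 → replaces -12 → [-14]
-10 → extends → [-14, -10]
-13 → replaces -10 → [-14, -13]
-16 → replaces -14 → [-16, -13]
-16 → already a tail → [-16, -13]
-19 → replaces -16 → [-19, -13]
-18 → replaces -13 → [-19, -18]
-22 → replaces -19 → [-22, -18]
Two tails, so the longest strictly decreasing subsequence of the original has length 2.

2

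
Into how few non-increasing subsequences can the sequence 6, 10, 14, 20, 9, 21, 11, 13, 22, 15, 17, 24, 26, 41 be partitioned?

9

The minimum number of non-increasing subsequences covering a sequence equals the length of its longest strictly increasing subsequence.
LIS length is 9 (e.g. 6, 10, 14, 20, 21, 22, 24, 26, 41), so 9 piles are needed.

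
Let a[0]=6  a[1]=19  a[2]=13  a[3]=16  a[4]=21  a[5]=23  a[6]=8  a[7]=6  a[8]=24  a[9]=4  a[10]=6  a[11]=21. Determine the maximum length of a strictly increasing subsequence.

6

Track the smallest tail for each achievable length (strict):
6 → extends → [6]
19 → extends → [6, 19]
13 → replaces 19 → [6, 13]
16 → extends → [6, 13, 16]
21 → extends → [6, 13, 16, 21]
23 → extends → [6, 13, 16, 21, 23]
8 → replaces 13 → [6, 8, 16, 21, 23]
6 → already a tail → [6, 8, 16, 21, 23]
24 → extends → [6, 8, 16, 21, 23, 24]
4 → replaces 6 → [4, 8, 16, 21, 23, 24]
6 → replaces 8 → [4, 6, 16, 21, 23, 24]
21 → already a tail → [4, 6, 16, 21, 23, 24]
Six tails, so the longest strictly increasing subsequence has length 6 (e.g. 6, 13, 16, 21, 23, 24).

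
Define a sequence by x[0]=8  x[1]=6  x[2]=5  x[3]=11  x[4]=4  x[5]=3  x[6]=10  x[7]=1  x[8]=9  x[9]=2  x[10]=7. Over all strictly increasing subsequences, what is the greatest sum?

Let S[i] be the best sum of a strictly increasing subsequence ending at i:
i:      0  1  2  3  4  5  6  7  8  9 10
x[i]:   8  6  5 11  4  3 10  1  9  2  7
S:      8  6  5 19  4  3 18  1 17  3 13
Maximum is 19 (e.g. 8 + 11).

19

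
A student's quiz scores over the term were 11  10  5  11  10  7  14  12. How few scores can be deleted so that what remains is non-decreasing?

Fewest deletions = n − (longest non-decreasing subsequence).
i:      1  2  3  4  5  6  7  8
a[i]:  11 10  5 11 10  7 14 12
dp:     1  1  1  2  2  2  3  3
max dp = 3, so deletions = 8 − 3 = 5.

5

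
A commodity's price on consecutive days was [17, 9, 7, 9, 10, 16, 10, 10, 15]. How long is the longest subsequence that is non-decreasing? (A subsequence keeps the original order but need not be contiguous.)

Track the smallest tail for each achievable length (allowing ties):
17 → extends → [17]
9 → replaces 17 → [9]
7 → replaces 9 → [7]
9 → extends → [7, 9]
10 → extends → [7, 9, 10]
16 → extends → [7, 9, 10, 16]
10 → replaces 16 → [7, 9, 10, 10]
10 → extends → [7, 9, 10, 10, 10]
15 → extends → [7, 9, 10, 10, 10, 15]
Six tails, so the longest non-decreasing subsequence has length 6 (e.g. 9, 9, 10, 10, 10, 15).

6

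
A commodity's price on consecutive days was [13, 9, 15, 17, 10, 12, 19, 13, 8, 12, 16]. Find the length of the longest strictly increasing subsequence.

Let dp[i] be the length of the longest such subsequence ending at index i:
i:      1  2  3  4  5  6  7  8  9 10 11
a[i]:  13  9 15 17 10 12 19 13  8 12 16
dp:     1  1  2  3  2  3  4  4  1  3  5
Maximum dp value is 5.

5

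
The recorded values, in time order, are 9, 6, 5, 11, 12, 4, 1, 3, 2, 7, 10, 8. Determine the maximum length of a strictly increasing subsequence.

4

Let dp[i] be the length of the longest such subsequence ending at index i:
i:      1  2  3  4  5  6  7  8  9 10 11 12
a[i]:   9  6  5 11 12  4  1  3  2  7 10  8
dp:     1  1  1  2  3  1  1  2  2  3  4  4
Maximum dp value is 4.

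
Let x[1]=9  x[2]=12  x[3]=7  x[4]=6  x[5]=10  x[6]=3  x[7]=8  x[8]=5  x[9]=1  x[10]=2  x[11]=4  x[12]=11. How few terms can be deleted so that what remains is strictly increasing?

8

Fewest deletions = n − (longest strictly increasing subsequence).
Patience tails:
9 → extends → [9]
12 → extends → [9, 12]
7 → replaces 9 → [7, 12]
6 → replaces 7 → [6, 12]
10 → replaces 12 → [6, 10]
3 → replaces 6 → [3, 10]
8 → replaces 10 → [3, 8]
5 → replaces 8 → [3, 5]
1 → replaces 3 → [1, 5]
2 → replaces 5 → [1, 2]
4 → extends → [1, 2, 4]
11 → extends → [1, 2, 4, 11]
Longest strictly increasing subsequence has length 4, so deletions = 12 − 4 = 8.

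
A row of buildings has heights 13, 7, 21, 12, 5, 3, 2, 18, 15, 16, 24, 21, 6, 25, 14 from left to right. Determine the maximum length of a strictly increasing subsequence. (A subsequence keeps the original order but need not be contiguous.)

6

Let dp[i] be the length of the longest such subsequence ending at index i:
i:      1  2  3  4  5  6  7  8  9 10 11 12 13 14 15
a[i]:  13  7 21 12  5  3  2 18 15 16 24 21  6 25 14
dp:     1  1  2  2  1  1  1  3  3  4  5  5  2  6  3
Maximum dp value is 6.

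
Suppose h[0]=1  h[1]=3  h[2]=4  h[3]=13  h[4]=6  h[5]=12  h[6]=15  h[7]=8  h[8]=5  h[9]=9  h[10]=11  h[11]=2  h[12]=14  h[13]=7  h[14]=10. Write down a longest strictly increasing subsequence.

Patience tails give the LIS length; then backtrack through the dp parents:
1 → extends → [1]
3 → extends → [1, 3]
4 → extends → [1, 3, 4]
13 → extends → [1, 3, 4, 13]
6 → replaces 13 → [1, 3, 4, 6]
12 → extends → [1, 3, 4, 6, 12]
15 → extends → [1, 3, 4, 6, 12, 15]
8 → replaces 12 → [1, 3, 4, 6, 8, 15]
5 → replaces 6 → [1, 3, 4, 5, 8, 15]
9 → replaces 15 → [1, 3, 4, 5, 8, 9]
11 → extends → [1, 3, 4, 5, 8, 9, 11]
2 → replaces 3 → [1, 2, 4, 5, 8, 9, 11]
14 → extends → [1, 2, 4, 5, 8, 9, 11, 14]
7 → replaces 8 → [1, 2, 4, 5, 7, 9, 11, 14]
10 → replaces 11 → [1, 2, 4, 5, 7, 9, 10, 14]
Length 8; one witness is 1, 3, 4, 6, 8, 9, 11, 14.

1, 3, 4, 6, 8, 9, 11, 14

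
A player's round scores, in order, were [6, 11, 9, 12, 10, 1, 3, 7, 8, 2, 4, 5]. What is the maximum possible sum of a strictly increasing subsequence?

Let S[i] be the best sum of a strictly increasing subsequence ending at i:
i:      1  2  3  4  5  6  7  8  9 10 11 12
a[i]:   6 11  9 12 10  1  3  7  8  2  4  5
S:      6 17 15 29 25  1  4 13 21  3  8 13
Maximum is 29 (e.g. 6 + 11 + 12).

29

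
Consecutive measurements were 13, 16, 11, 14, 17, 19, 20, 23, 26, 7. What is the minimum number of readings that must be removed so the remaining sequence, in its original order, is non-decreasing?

3

Fewest deletions = n − (longest non-decreasing subsequence).
i:      1  2  3  4  5  6  7  8  9 10
a[i]:  13 16 11 14 17 19 20 23 26  7
dp:     1  2  1  2  3  4  5  6  7  1
max dp = 7, so deletions = 10 − 7 = 3.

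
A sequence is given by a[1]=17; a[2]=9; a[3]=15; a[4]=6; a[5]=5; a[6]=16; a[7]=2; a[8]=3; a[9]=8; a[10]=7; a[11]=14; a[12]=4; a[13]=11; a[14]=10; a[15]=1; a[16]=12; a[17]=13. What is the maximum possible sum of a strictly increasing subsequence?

Let S[i] be the best sum of a strictly increasing subsequence ending at i:
i:      1  2  3  4  5  6  7  8  9 10 11 12 13 14 15 16 17
a[i]:  17  9 15  6  5 16  2  3  8  7 14  4 11 10  1 12 13
S:     17  9 24  6  5 40  2  5 14 13 28  9 25 24  1 37 50
Maximum is 50 (e.g. 6 + 8 + 11 + 12 + 13).

50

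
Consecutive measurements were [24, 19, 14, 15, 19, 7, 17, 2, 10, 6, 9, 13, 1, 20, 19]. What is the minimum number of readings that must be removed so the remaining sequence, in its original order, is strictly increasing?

10

Fewest deletions = n − (longest strictly increasing subsequence).
i:      1  2  3  4  5  6  7  8  9 10 11 12 13 14 15
a[i]:  24 19 14 15 19  7 17  2 10  6  9 13  1 20 19
dp:     1  1  1  2  3  1  3  1  2  2  3  4  1  5  5
max dp = 5, so deletions = 15 − 5 = 10.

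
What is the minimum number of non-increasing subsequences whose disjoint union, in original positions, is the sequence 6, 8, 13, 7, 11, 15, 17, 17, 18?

The minimum number of non-increasing subsequences covering a sequence equals the length of its longest strictly increasing subsequence.
LIS length is 6 (e.g. 6, 8, 13, 15, 17, 18), so 6 piles are needed.

6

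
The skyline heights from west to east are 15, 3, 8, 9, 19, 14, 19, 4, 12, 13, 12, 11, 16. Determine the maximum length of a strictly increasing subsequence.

Track the smallest tail for each achievable length (strict):
15 → extends → [15]
3 → replaces 15 → [3]
8 → extends → [3, 8]
9 → extends → [3, 8, 9]
19 → extends → [3, 8, 9, 19]
14 → replaces 19 → [3, 8, 9, 14]
19 → extends → [3, 8, 9, 14, 19]
4 → replaces 8 → [3, 4, 9, 14, 19]
12 → replaces 14 → [3, 4, 9, 12, 19]
13 → replaces 19 → [3, 4, 9, 12, 13]
12 → already a tail → [3, 4, 9, 12, 13]
11 → replaces 12 → [3, 4, 9, 11, 13]
16 → extends → [3, 4, 9, 11, 13, 16]
Six tails, so the longest strictly increasing subsequence has length 6 (e.g. 3, 8, 9, 12, 13, 16).

6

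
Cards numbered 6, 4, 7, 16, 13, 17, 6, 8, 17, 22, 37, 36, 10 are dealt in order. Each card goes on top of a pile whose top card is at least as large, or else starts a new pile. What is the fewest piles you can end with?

The minimum number of non-increasing subsequences covering a sequence equals the length of its longest strictly increasing subsequence.
LIS length is 6 (e.g. 6, 7, 16, 17, 22, 37), so 6 piles are needed.

6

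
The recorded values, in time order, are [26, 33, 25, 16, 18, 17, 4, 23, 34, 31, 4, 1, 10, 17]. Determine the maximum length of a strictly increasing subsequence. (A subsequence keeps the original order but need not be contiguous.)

Track the smallest tail for each achievable length (strict):
26 → extends → [26]
33 → extends → [26, 33]
25 → replaces 26 → [25, 33]
16 → replaces 25 → [16, 33]
18 → replaces 33 → [16, 18]
17 → replaces 18 → [16, 17]
4 → replaces 16 → [4, 17]
23 → extends → [4, 17, 23]
34 → extends → [4, 17, 23, 34]
31 → replaces 34 → [4, 17, 23, 31]
4 → already a tail → [4, 17, 23, 31]
1 → replaces 4 → [1, 17, 23, 31]
10 → replaces 17 → [1, 10, 23, 31]
17 → replaces 23 → [1, 10, 17, 31]
Four tails, so the longest strictly increasing subsequence has length 4 (e.g. 16, 18, 23, 34).

4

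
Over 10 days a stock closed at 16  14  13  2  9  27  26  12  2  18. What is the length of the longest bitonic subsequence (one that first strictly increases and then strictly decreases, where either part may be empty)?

inc[i] = longest strictly increasing subsequence ending at i; dec[i] = longest strictly decreasing subsequence starting at i:
i:      1  2  3  4  5  6  7  8  9 10
a[i]:  16 14 13  2  9 27 26 12  2 18
inc:    1  1  1  1  2  3  3  3  1  4
dec:    5  4  3  1  2  4  3  2  1  1
Best peak at i=6 (value 27): inc=3, dec=4, length 3+4−1 = 6.

6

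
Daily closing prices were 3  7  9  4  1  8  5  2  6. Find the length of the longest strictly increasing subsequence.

4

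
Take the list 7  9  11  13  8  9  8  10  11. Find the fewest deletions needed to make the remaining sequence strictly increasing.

4

Fewest deletions = n − (longest strictly increasing subsequence).
i:      1  2  3  4  5  6  7  8  9
a[i]:   7  9 11 13  8  9  8 10 11
dp:     1  2  3  4  2  3  2  4  5
max dp = 5, so deletions = 9 − 5 = 4.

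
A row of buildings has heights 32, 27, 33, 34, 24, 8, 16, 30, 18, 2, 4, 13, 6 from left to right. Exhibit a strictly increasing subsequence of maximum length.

32, 33, 34

Patience tails give the LIS length; then backtrack through the dp parents:
32 → extends → [32]
27 → replaces 32 → [27]
33 → extends → [27, 33]
34 → extends → [27, 33, 34]
24 → replaces 27 → [24, 33, 34]
8 → replaces 24 → [8, 33, 34]
16 → replaces 33 → [8, 16, 34]
30 → replaces 34 → [8, 16, 30]
18 → replaces 30 → [8, 16, 18]
2 → replaces 8 → [2, 16, 18]
4 → replaces 16 → [2, 4, 18]
13 → replaces 18 → [2, 4, 13]
6 → replaces 13 → [2, 4, 6]
Length 3; one witness is 32, 33, 34.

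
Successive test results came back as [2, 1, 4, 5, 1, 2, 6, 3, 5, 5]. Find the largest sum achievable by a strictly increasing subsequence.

Let S[i] be the best sum of a strictly increasing subsequence ending at i:
i:      1  2  3  4  5  6  7  8  9 10
a[i]:   2  1  4  5  1  2  6  3  5  5
S:      2  1  6 11  1  3 17  6 11 11
Maximum is 17 (e.g. 2 + 4 + 5 + 6).

17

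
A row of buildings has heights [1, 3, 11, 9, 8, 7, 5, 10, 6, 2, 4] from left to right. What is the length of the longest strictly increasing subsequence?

Let dp[i] be the length of the longest such subsequence ending at index i:
i:      1  2  3  4  5  6  7  8  9 10 11
a[i]:   1  3 11  9  8  7  5 10  6  2  4
dp:     1  2  3  3  3  3  3  4  4  2  3
Maximum dp value is 4.

4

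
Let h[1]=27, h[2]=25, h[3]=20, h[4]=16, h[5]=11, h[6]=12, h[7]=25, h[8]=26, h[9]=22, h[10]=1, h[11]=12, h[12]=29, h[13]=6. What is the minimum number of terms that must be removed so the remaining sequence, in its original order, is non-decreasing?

8

Fewest deletions = n − (longest non-decreasing subsequence).
i:      1  2  3  4  5  6  7  8  9 10 11 12 13
h[i]:  27 25 20 16 11 12 25 26 22  1 12 29  6
dp:     1  1  1  1  1  2  3  4  3  1  3  5  2
max dp = 5, so deletions = 13 − 5 = 8.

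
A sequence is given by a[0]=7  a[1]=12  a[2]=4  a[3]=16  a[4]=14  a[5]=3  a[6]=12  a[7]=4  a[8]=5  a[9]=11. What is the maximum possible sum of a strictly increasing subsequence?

35

Let S[i] be the best sum of a strictly increasing subsequence ending at i:
i:      0  1  2  3  4  5  6  7  8  9
a[i]:   7 12  4 16 14  3 12  4  5 11
S:      7 19  4 35 33  3 19  7 12 23
Maximum is 35 (e.g. 7 + 12 + 16).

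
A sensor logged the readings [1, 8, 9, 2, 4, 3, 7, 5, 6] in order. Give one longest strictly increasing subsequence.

1, 2, 4, 5, 6

Patience tails give the LIS length; then backtrack through the dp parents:
1 → extends → [1]
8 → extends → [1, 8]
9 → extends → [1, 8, 9]
2 → replaces 8 → [1, 2, 9]
4 → replaces 9 → [1, 2, 4]
3 → replaces 4 → [1, 2, 3]
7 → extends → [1, 2, 3, 7]
5 → replaces 7 → [1, 2, 3, 5]
6 → extends → [1, 2, 3, 5, 6]
Length 5; one witness is 1, 2, 4, 5, 6.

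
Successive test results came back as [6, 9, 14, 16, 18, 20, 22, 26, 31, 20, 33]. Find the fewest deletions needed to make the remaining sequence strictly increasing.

Fewest deletions = n − (longest strictly increasing subsequence).
Patience tails:
6 → extends → [6]
9 → extends → [6, 9]
14 → extends → [6, 9, 14]
16 → extends → [6, 9, 14, 16]
18 → extends → [6, 9, 14, 16, 18]
20 → extends → [6, 9, 14, 16, 18, 20]
22 → extends → [6, 9, 14, 16, 18, 20, 22]
26 → extends → [6, 9, 14, 16, 18, 20, 22, 26]
31 → extends → [6, 9, 14, 16, 18, 20, 22, 26, 31]
20 → already a tail → [6, 9, 14, 16, 18, 20, 22, 26, 31]
33 → extends → [6, 9, 14, 16, 18, 20, 22, 26, 31, 33]
Longest strictly increasing subsequence has length 10, so deletions = 11 − 10 = 1.

1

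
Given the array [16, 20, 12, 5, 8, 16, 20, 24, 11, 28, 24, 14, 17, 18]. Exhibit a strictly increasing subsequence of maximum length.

Patience tails give the LIS length; then backtrack through the dp parents:
16 → extends → [16]
20 → extends → [16, 20]
12 → replaces 16 → [12, 20]
5 → replaces 12 → [5, 20]
8 → replaces 20 → [5, 8]
16 → extends → [5, 8, 16]
20 → extends → [5, 8, 16, 20]
24 → extends → [5, 8, 16, 20, 24]
11 → replaces 16 → [5, 8, 11, 20, 24]
28 → extends → [5, 8, 11, 20, 24, 28]
24 → already a tail → [5, 8, 11, 20, 24, 28]
14 → replaces 20 → [5, 8, 11, 14, 24, 28]
17 → replaces 24 → [5, 8, 11, 14, 17, 28]
18 → replaces 28 → [5, 8, 11, 14, 17, 18]
Length 6; one witness is 5, 8, 16, 20, 24, 28.

5, 8, 16, 20, 24, 28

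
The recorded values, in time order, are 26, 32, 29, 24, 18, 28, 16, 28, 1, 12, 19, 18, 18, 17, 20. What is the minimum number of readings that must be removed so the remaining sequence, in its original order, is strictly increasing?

Fewest deletions = n − (longest strictly increasing subsequence).
Patience tails:
26 → extends → [26]
32 → extends → [26, 32]
29 → replaces 32 → [26, 29]
24 → replaces 26 → [24, 29]
18 → replaces 24 → [18, 29]
28 → replaces 29 → [18, 28]
16 → replaces 18 → [16, 28]
28 → already a tail → [16, 28]
1 → replaces 16 → [1, 28]
12 → replaces 28 → [1, 12]
19 → extends → [1, 12, 19]
18 → replaces 19 → [1, 12, 18]
18 → already a tail → [1, 12, 18]
17 → replaces 18 → [1, 12, 17]
20 → extends → [1, 12, 17, 20]
Longest strictly increasing subsequence has length 4, so deletions = 15 − 4 = 11.

11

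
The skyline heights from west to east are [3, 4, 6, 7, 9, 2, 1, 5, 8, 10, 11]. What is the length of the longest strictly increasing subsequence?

7

Let dp[i] be the length of the longest such subsequence ending at index i:
i:      1  2  3  4  5  6  7  8  9 10 11
a[i]:   3  4  6  7  9  2  1  5  8 10 11
dp:     1  2  3  4  5  1  1  3  5  6  7
Maximum dp value is 7.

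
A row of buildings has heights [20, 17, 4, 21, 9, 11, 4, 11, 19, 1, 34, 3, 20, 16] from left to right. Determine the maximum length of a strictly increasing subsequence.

5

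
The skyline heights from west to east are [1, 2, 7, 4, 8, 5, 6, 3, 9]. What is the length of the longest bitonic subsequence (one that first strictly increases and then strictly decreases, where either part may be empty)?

inc[i] = longest strictly increasing subsequence ending at i; dec[i] = longest strictly decreasing subsequence starting at i:
i:     1 2 3 4 5 6 7 8 9
a[i]:  1 2 7 4 8 5 6 3 9
inc:   1 2 3 3 4 4 5 3 6
dec:   1 1 3 2 3 2 2 1 1
Best peak at i=5 (value 8): inc=4, dec=3, length 4+3−1 = 6.

6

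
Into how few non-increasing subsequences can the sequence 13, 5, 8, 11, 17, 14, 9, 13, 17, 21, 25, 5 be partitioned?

7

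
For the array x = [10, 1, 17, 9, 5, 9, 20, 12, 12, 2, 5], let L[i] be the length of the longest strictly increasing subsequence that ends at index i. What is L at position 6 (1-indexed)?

3

dp[i] = 1 + max{dp[j] : j<i, x[j]<x[i]} (or 1 if no such j):
i:      1  2  3  4  5  6  7  8  9 10 11
x[i]:  10  1 17  9  5  9 20 12 12  2  5
dp:     1  1  2  2  2  3  4  4  4  2  3
At index 6 the value is 3.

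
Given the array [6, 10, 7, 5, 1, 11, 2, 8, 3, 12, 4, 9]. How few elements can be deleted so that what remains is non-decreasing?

7

Fewest deletions = n − (longest non-decreasing subsequence).
i:      1  2  3  4  5  6  7  8  9 10 11 12
a[i]:   6 10  7  5  1 11  2  8  3 12  4  9
dp:     1  2  2  1  1  3  2  3  3  4  4  5
max dp = 5, so deletions = 12 − 5 = 7.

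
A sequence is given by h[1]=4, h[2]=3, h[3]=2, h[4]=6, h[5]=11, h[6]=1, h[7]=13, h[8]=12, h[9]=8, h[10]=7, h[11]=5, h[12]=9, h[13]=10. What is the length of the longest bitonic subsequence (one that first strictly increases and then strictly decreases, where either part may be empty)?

inc[i] = longest strictly increasing subsequence ending at i; dec[i] = longest strictly decreasing subsequence starting at i:
i:      1  2  3  4  5  6  7  8  9 10 11 12 13
h[i]:   4  3  2  6 11  1 13 12  8  7  5  9 10
inc:    1  1  1  2  3  1  4  4  3  3  2  4  5
dec:    4  3  2  2  4  1  5  4  3  2  1  1  1
Best peak at i=7 (value 13): inc=4, dec=5, length 4+5−1 = 8.

8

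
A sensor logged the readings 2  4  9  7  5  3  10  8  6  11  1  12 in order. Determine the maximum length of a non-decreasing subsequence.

6

Track the smallest tail for each achievable length (allowing ties):
2 → extends → [2]
4 → extends → [2, 4]
9 → extends → [2, 4, 9]
7 → replaces 9 → [2, 4, 7]
5 → replaces 7 → [2, 4, 5]
3 → replaces 4 → [2, 3, 5]
10 → extends → [2, 3, 5, 10]
8 → replaces 10 → [2, 3, 5, 8]
6 → replaces 8 → [2, 3, 5, 6]
11 → extends → [2, 3, 5, 6, 11]
1 → replaces 2 → [1, 3, 5, 6, 11]
12 → extends → [1, 3, 5, 6, 11, 12]
Six tails, so the longest non-decreasing subsequence has length 6 (e.g. 2, 4, 9, 10, 11, 12).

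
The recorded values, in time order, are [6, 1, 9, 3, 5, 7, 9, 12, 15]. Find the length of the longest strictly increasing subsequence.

7

Track the smallest tail for each achievable length (strict):
6 → extends → [6]
1 → replaces 6 → [1]
9 → extends → [1, 9]
3 → replaces 9 → [1, 3]
5 → extends → [1, 3, 5]
7 → extends → [1, 3, 5, 7]
9 → extends → [1, 3, 5, 7, 9]
12 → extends → [1, 3, 5, 7, 9, 12]
15 → extends → [1, 3, 5, 7, 9, 12, 15]
Seven tails, so the longest strictly increasing subsequence has length 7 (e.g. 1, 3, 5, 7, 9, 12, 15).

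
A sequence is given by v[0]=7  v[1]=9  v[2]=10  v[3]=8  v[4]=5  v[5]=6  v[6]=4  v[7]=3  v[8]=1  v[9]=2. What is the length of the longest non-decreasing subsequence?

3

Let dp[i] be the length of the longest such subsequence ending at index i:
i:      0  1  2  3  4  5  6  7  8  9
v[i]:   7  9 10  8  5  6  4  3  1  2
dp:     1  2  3  2  1  2  1  1  1  2
Maximum dp value is 3.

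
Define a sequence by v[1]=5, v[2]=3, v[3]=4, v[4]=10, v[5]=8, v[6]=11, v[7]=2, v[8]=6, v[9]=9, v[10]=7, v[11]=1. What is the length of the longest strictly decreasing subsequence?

4

Negate each value so 'decreasing' becomes 'increasing', then run patience tails on the negated sequence:
-5 → extends → [-5]
-3 → extends → [-5, -3]
-4 → replaces -3 → [-5, -4]
-10 → replaces -5 → [-10, -4]
-8 → replaces -4 → [-10, -8]
-11 → replaces -10 → [-11, -8]
-2 → extends → [-11, -8, -2]
-6 → replaces -2 → [-11, -8, -6]
-9 → replaces -8 → [-11, -9, -6]
-7 → replaces -6 → [-11, -9, -7]
-1 → extends → [-11, -9, -7, -1]
Four tails, so the longest strictly decreasing subsequence of the original has length 4.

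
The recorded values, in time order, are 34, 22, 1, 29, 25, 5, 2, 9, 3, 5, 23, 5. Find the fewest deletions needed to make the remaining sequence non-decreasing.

Fewest deletions = n − (longest non-decreasing subsequence).
i:      1  2  3  4  5  6  7  8  9 10 11 12
a[i]:  34 22  1 29 25  5  2  9  3  5 23  5
dp:     1  1  1  2  2  2  2  3  3  4  5  5
max dp = 5, so deletions = 12 − 5 = 7.

7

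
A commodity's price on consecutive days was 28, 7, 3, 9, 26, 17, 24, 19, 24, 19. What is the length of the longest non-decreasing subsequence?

Track the smallest tail for each achievable length (allowing ties):
28 → extends → [28]
7 → replaces 28 → [7]
3 → replaces 7 → [3]
9 → extends → [3, 9]
26 → extends → [3, 9, 26]
17 → replaces 26 → [3, 9, 17]
24 → extends → [3, 9, 17, 24]
19 → replaces 24 → [3, 9, 17, 19]
24 → extends → [3, 9, 17, 19, 24]
19 → replaces 24 → [3, 9, 17, 19, 19]
Five tails, so the longest non-decreasing subsequence has length 5 (e.g. 7, 9, 17, 24, 24).

5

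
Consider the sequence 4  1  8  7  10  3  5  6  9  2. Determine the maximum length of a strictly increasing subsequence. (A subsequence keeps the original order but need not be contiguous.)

5

Let dp[i] be the length of the longest such subsequence ending at index i:
i:      1  2  3  4  5  6  7  8  9 10
a[i]:   4  1  8  7 10  3  5  6  9  2
dp:     1  1  2  2  3  2  3  4  5  2
Maximum dp value is 5.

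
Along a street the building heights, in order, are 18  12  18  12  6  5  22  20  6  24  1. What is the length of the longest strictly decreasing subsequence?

Let dp[i] be the longest strictly decreasing subsequence ending at i:
i:      1  2  3  4  5  6  7  8  9 10 11
a[i]:  18 12 18 12  6  5 22 20  6 24  1
dp:     1  2  1  2  3  4  1  2  3  1  5
Maximum is 5.

5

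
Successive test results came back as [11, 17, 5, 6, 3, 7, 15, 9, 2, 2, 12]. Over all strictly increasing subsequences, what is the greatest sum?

39

Let S[i] be the best sum of a strictly increasing subsequence ending at i:
i:      1  2  3  4  5  6  7  8  9 10 11
a[i]:  11 17  5  6  3  7 15  9  2  2 12
S:     11 28  5 11  3 18 33 27  2  2 39
Maximum is 39 (e.g. 5 + 6 + 7 + 9 + 12).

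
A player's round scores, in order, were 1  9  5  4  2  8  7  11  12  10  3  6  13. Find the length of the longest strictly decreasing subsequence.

Negate each value so 'decreasing' becomes 'increasing', then run patience tails on the negated sequence:
-1 → extends → [-1]
-9 → replaces -1 → [-9]
-5 → extends → [-9, -5]
-4 → extends → [-9, -5, -4]
-2 → extends → [-9, -5, -4, -2]
-8 → replaces -5 → [-9, -8, -4, -2]
-7 → replaces -4 → [-9, -8, -7, -2]
-11 → replaces -9 → [-11, -8, -7, -2]
-12 → replaces -11 → [-12, -8, -7, -2]
-10 → replaces -8 → [-12, -10, -7, -2]
-3 → replaces -2 → [-12, -10, -7, -3]
-6 → replaces -3 → [-12, -10, -7, -6]
-13 → replaces -12 → [-13, -10, -7, -6]
Four tails, so the longest strictly decreasing subsequence of the original has length 4.

4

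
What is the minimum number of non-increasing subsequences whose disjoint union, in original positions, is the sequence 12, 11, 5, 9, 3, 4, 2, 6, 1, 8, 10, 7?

5

Place each on the leftmost legal pile:
12 → new pile 1 (tops now [12])
11 → pile 1 (tops now [11])
5 → pile 1 (tops now [5])
9 → new pile 2 (tops now [5, 9])
3 → pile 1 (tops now [3, 9])
4 → pile 2 (tops now [3, 4])
2 → pile 1 (tops now [2, 4])
6 → new pile 3 (tops now [2, 4, 6])
1 → pile 1 (tops now [1, 4, 6])
8 → new pile 4 (tops now [1, 4, 6, 8])
10 → new pile 5 (tops now [1, 4, 6, 8, 10])
7 → pile 4 (tops now [1, 4, 6, 7, 10])
Five piles.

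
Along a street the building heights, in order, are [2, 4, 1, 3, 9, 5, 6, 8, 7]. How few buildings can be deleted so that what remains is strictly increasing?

Fewest deletions = n − (longest strictly increasing subsequence).
i:     1 2 3 4 5 6 7 8 9
a[i]:  2 4 1 3 9 5 6 8 7
dp:    1 2 1 2 3 3 4 5 5
max dp = 5, so deletions = 9 − 5 = 4.

4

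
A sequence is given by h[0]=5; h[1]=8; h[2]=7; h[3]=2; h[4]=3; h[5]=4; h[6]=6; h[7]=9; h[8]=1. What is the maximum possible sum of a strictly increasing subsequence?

Let S[i] be the best sum of a strictly increasing subsequence ending at i:
i:      0  1  2  3  4  5  6  7  8
h[i]:   5  8  7  2  3  4  6  9  1
S:      5 13 12  2  5  9 15 24  1
Maximum is 24 (e.g. 2 + 3 + 4 + 6 + 9).

24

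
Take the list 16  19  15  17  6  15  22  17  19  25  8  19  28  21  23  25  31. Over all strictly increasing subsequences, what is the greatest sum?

157

Let S[i] be the best sum of a strictly increasing subsequence ending at i:
i:       1   2   3   4   5   6   7   8   9  10  11  12  13  14  15  16  17
a[i]:   16  19  15  17   6  15  22  17  19  25   8  19  28  21  23  25  31
S:      16  35  15  33   6  21  57  38  57  82  14  57 110  78 101 126 157
Maximum is 157 (e.g. 6 + 15 + 17 + 19 + 21 + 23 + 25 + 31).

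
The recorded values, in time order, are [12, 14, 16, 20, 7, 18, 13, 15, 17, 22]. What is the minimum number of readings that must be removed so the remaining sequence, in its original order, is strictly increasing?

5

Fewest deletions = n − (longest strictly increasing subsequence).
Patience tails:
12 → extends → [12]
14 → extends → [12, 14]
16 → extends → [12, 14, 16]
20 → extends → [12, 14, 16, 20]
7 → replaces 12 → [7, 14, 16, 20]
18 → replaces 20 → [7, 14, 16, 18]
13 → replaces 14 → [7, 13, 16, 18]
15 → replaces 16 → [7, 13, 15, 18]
17 → replaces 18 → [7, 13, 15, 17]
22 → extends → [7, 13, 15, 17, 22]
Longest strictly increasing subsequence has length 5, so deletions = 10 − 5 = 5.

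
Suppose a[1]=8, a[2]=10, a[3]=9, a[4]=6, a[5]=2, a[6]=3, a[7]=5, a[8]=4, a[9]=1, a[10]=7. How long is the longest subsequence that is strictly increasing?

4

Track the smallest tail for each achievable length (strict):
8 → extends → [8]
10 → extends → [8, 10]
9 → replaces 10 → [8, 9]
6 → replaces 8 → [6, 9]
2 → replaces 6 → [2, 9]
3 → replaces 9 → [2, 3]
5 → extends → [2, 3, 5]
4 → replaces 5 → [2, 3, 4]
1 → replaces 2 → [1, 3, 4]
7 → extends → [1, 3, 4, 7]
Four tails, so the longest strictly increasing subsequence has length 4 (e.g. 2, 3, 5, 7).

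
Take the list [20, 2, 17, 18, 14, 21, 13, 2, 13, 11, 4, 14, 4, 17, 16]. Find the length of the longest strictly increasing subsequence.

4

Track the smallest tail for each achievable length (strict):
20 → extends → [20]
2 → replaces 20 → [2]
17 → extends → [2, 17]
18 → extends → [2, 17, 18]
14 → replaces 17 → [2, 14, 18]
21 → extends → [2, 14, 18, 21]
13 → replaces 14 → [2, 13, 18, 21]
2 → already a tail → [2, 13, 18, 21]
13 → already a tail → [2, 13, 18, 21]
11 → replaces 13 → [2, 11, 18, 21]
4 → replaces 11 → [2, 4, 18, 21]
14 → replaces 18 → [2, 4, 14, 21]
4 → already a tail → [2, 4, 14, 21]
17 → replaces 21 → [2, 4, 14, 17]
16 → replaces 17 → [2, 4, 14, 16]
Four tails, so the longest strictly increasing subsequence has length 4 (e.g. 2, 17, 18, 21).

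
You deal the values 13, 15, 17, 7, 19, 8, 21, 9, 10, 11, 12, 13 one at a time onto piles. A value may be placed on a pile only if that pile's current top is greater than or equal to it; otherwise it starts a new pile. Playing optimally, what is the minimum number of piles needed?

7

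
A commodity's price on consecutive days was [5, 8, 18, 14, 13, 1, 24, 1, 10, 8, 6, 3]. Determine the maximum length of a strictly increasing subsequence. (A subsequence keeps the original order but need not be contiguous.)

Track the smallest tail for each achievable length (strict):
5 → extends → [5]
8 → extends → [5, 8]
18 → extends → [5, 8, 18]
14 → replaces 18 → [5, 8, 14]
13 → replaces 14 → [5, 8, 13]
1 → replaces 5 → [1, 8, 13]
24 → extends → [1, 8, 13, 24]
1 → already a tail → [1, 8, 13, 24]
10 → replaces 13 → [1, 8, 10, 24]
8 → already a tail → [1, 8, 10, 24]
6 → replaces 8 → [1, 6, 10, 24]
3 → replaces 6 → [1, 3, 10, 24]
Four tails, so the longest strictly increasing subsequence has length 4 (e.g. 5, 8, 18, 24).

4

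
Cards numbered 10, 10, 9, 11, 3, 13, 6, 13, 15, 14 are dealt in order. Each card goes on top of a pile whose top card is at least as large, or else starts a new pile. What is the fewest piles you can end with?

Place each on the leftmost legal pile:
10 → new pile 1 (tops now [10])
10 → pile 1 (tops now [10])
9 → pile 1 (tops now [9])
11 → new pile 2 (tops now [9, 11])
3 → pile 1 (tops now [3, 11])
13 → new pile 3 (tops now [3, 11, 13])
6 → pile 2 (tops now [3, 6, 13])
13 → pile 3 (tops now [3, 6, 13])
15 → new pile 4 (tops now [3, 6, 13, 15])
14 → pile 4 (tops now [3, 6, 13, 14])
Four piles.

4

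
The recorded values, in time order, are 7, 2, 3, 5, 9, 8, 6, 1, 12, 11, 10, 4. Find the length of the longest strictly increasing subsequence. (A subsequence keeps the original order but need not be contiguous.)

5

Track the smallest tail for each achievable length (strict):
7 → extends → [7]
2 → replaces 7 → [2]
3 → extends → [2, 3]
5 → extends → [2, 3, 5]
9 → extends → [2, 3, 5, 9]
8 → replaces 9 → [2, 3, 5, 8]
6 → replaces 8 → [2, 3, 5, 6]
1 → replaces 2 → [1, 3, 5, 6]
12 → extends → [1, 3, 5, 6, 12]
11 → replaces 12 → [1, 3, 5, 6, 11]
10 → replaces 11 → [1, 3, 5, 6, 10]
4 → replaces 5 → [1, 3, 4, 6, 10]
Five tails, so the longest strictly increasing subsequence has length 5 (e.g. 2, 3, 5, 9, 12).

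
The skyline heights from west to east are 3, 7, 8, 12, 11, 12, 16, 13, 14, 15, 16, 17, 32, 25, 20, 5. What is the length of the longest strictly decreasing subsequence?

4

Let dp[i] be the longest strictly decreasing subsequence ending at i:
i:      1  2  3  4  5  6  7  8  9 10 11 12 13 14 15 16
a[i]:   3  7  8 12 11 12 16 13 14 15 16 17 32 25 20  5
dp:     1  1  1  1  2  1  1  2  2  2  1  1  1  2  3  4
Maximum is 4.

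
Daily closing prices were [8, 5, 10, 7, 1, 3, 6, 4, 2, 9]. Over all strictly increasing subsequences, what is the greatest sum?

Let S[i] be the best sum of a strictly increasing subsequence ending at i:
i:      1  2  3  4  5  6  7  8  9 10
a[i]:   8  5 10  7  1  3  6  4  2  9
S:      8  5 18 12  1  4 11  8  3 21
Maximum is 21 (e.g. 5 + 7 + 9).

21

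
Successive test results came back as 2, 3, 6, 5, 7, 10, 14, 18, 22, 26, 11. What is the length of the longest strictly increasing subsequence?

Track the smallest tail for each achievable length (strict):
2 → extends → [2]
3 → extends → [2, 3]
6 → extends → [2, 3, 6]
5 → replaces 6 → [2, 3, 5]
7 → extends → [2, 3, 5, 7]
10 → extends → [2, 3, 5, 7, 10]
14 → extends → [2, 3, 5, 7, 10, 14]
18 → extends → [2, 3, 5, 7, 10, 14, 18]
22 → extends → [2, 3, 5, 7, 10, 14, 18, 22]
26 → extends → [2, 3, 5, 7, 10, 14, 18, 22, 26]
11 → replaces 14 → [2, 3, 5, 7, 10, 11, 18, 22, 26]
Nine tails, so the longest strictly increasing subsequence has length 9 (e.g. 2, 3, 6, 7, 10, 14, 18, 22, 26).

9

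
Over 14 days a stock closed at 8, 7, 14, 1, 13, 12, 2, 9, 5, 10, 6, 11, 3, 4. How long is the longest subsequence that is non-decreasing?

Track the smallest tail for each achievable length (allowing ties):
8 → extends → [8]
7 → replaces 8 → [7]
14 → extends → [7, 14]
1 → replaces 7 → [1, 14]
13 → replaces 14 → [1, 13]
12 → replaces 13 → [1, 12]
2 → replaces 12 → [1, 2]
9 → extends → [1, 2, 9]
5 → replaces 9 → [1, 2, 5]
10 → extends → [1, 2, 5, 10]
6 → replaces 10 → [1, 2, 5, 6]
11 → extends → [1, 2, 5, 6, 11]
3 → replaces 5 → [1, 2, 3, 6, 11]
4 → replaces 6 → [1, 2, 3, 4, 11]
Five tails, so the longest non-decreasing subsequence has length 5 (e.g. 1, 2, 9, 10, 11).

5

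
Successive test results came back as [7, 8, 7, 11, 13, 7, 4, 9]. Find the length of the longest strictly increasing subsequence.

4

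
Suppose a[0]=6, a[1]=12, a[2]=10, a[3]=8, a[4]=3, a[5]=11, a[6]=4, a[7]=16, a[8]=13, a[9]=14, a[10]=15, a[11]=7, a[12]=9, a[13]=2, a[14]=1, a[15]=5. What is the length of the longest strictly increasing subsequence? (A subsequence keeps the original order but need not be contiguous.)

Track the smallest tail for each achievable length (strict):
6 → extends → [6]
12 → extends → [6, 12]
10 → replaces 12 → [6, 10]
8 → replaces 10 → [6, 8]
3 → replaces 6 → [3, 8]
11 → extends → [3, 8, 11]
4 → replaces 8 → [3, 4, 11]
16 → extends → [3, 4, 11, 16]
13 → replaces 16 → [3, 4, 11, 13]
14 → extends → [3, 4, 11, 13, 14]
15 → extends → [3, 4, 11, 13, 14, 15]
7 → replaces 11 → [3, 4, 7, 13, 14, 15]
9 → replaces 13 → [3, 4, 7, 9, 14, 15]
2 → replaces 3 → [2, 4, 7, 9, 14, 15]
1 → replaces 2 → [1, 4, 7, 9, 14, 15]
5 → replaces 7 → [1, 4, 5, 9, 14, 15]
Six tails, so the longest strictly increasing subsequence has length 6 (e.g. 6, 10, 11, 13, 14, 15).

6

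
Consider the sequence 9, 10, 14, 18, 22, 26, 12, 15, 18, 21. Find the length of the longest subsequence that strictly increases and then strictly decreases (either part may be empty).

inc[i] = longest strictly increasing subsequence ending at i; dec[i] = longest strictly decreasing subsequence starting at i:
i:      1  2  3  4  5  6  7  8  9 10
a[i]:   9 10 14 18 22 26 12 15 18 21
inc:    1  2  3  4  5  6  3  4  5  6
dec:    1  1  2  2  2  2  1  1  1  1
Best peak at i=6 (value 26): inc=6, dec=2, length 6+2−1 = 7.

7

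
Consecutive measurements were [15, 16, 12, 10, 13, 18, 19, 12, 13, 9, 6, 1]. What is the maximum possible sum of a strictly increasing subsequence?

Let S[i] be the best sum of a strictly increasing subsequence ending at i:
i:      1  2  3  4  5  6  7  8  9 10 11 12
a[i]:  15 16 12 10 13 18 19 12 13  9  6  1
S:     15 31 12 10 25 49 68 22 35  9  6  1
Maximum is 68 (e.g. 15 + 16 + 18 + 19).

68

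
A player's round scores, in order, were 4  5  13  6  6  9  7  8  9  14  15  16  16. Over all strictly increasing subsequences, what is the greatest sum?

Let S[i] be the best sum of a strictly increasing subsequence ending at i:
i:      1  2  3  4  5  6  7  8  9 10 11 12 13
a[i]:   4  5 13  6  6  9  7  8  9 14 15 16 16
S:      4  9 22 15 15 24 22 30 39 53 68 84 84
Maximum is 84 (e.g. 4 + 5 + 6 + 7 + 8 + 9 + 14 + 15 + 16).

84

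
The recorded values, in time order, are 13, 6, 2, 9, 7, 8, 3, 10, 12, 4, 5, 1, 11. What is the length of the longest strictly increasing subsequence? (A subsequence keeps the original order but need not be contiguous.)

5

Let dp[i] be the length of the longest such subsequence ending at index i:
i:      1  2  3  4  5  6  7  8  9 10 11 12 13
a[i]:  13  6  2  9  7  8  3 10 12  4  5  1 11
dp:     1  1  1  2  2  3  2  4  5  3  4  1  5
Maximum dp value is 5.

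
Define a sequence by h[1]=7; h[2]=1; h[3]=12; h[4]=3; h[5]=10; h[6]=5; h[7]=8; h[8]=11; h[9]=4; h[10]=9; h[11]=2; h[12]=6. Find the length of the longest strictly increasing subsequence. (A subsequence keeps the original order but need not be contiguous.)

Let dp[i] be the length of the longest such subsequence ending at index i:
i:      1  2  3  4  5  6  7  8  9 10 11 12
h[i]:   7  1 12  3 10  5  8 11  4  9  2  6
dp:     1  1  2  2  3  3  4  5  3  5  2  4
Maximum dp value is 5.

5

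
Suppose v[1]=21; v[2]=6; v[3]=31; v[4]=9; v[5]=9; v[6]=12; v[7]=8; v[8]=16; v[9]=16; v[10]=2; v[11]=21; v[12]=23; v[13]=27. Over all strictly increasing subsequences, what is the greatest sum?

114

Let S[i] be the best sum of a strictly increasing subsequence ending at i:
i:       1   2   3   4   5   6   7   8   9  10  11  12  13
v[i]:   21   6  31   9   9  12   8  16  16   2  21  23  27
S:      21   6  52  15  15  27  14  43  43   2  64  87 114
Maximum is 114 (e.g. 6 + 9 + 12 + 16 + 21 + 23 + 27).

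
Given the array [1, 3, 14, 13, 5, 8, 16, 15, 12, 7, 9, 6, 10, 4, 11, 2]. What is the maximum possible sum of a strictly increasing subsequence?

Let S[i] be the best sum of a strictly increasing subsequence ending at i:
i:      1  2  3  4  5  6  7  8  9 10 11 12 13 14 15 16
a[i]:   1  3 14 13  5  8 16 15 12  7  9  6 10  4 11  2
S:      1  4 18 17  9 17 34 33 29 16 26 15 36  8 47  3
Maximum is 47 (e.g. 1 + 3 + 5 + 8 + 9 + 10 + 11).

47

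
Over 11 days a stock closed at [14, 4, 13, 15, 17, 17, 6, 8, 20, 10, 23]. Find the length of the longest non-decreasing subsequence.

7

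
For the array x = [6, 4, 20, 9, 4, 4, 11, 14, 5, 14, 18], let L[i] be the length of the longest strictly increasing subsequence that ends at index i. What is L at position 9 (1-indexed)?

dp[i] = 1 + max{dp[j] : j<i, x[j]<x[i]} (or 1 if no such j):
i:      1  2  3  4  5  6  7  8  9 10 11
x[i]:   6  4 20  9  4  4 11 14  5 14 18
dp:     1  1  2  2  1  1  3  4  2  4  5
At index 9 the value is 2.

2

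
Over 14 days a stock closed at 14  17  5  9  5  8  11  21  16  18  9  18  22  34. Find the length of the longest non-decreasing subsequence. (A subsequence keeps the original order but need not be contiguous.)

Let dp[i] be the length of the longest such subsequence ending at index i:
i:      1  2  3  4  5  6  7  8  9 10 11 12 13 14
a[i]:  14 17  5  9  5  8 11 21 16 18  9 18 22 34
dp:     1  2  1  2  2  3  4  5  5  6  4  7  8  9
Maximum dp value is 9.

9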